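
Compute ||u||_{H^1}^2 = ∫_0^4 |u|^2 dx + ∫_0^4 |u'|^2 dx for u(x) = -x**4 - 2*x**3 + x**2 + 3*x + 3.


||u||_{H^1}^2 = 40028456/315

The H^1 norm (squared) on an interval (0, L) is
  ||u||_{H^1}^2 = ∫_0^L u(x)^2 dx + ∫_0^L u'(x)^2 dx.
Compute u'(x) = -4*x**3 - 6*x**2 + 2*x + 3.
Then u(x)^2 = x**8 + 4*x**7 + 2*x**6 - 10*x**5 - 17*x**4 - 6*x**3 + 15*x**2 + 18*x + 9 and u'(x)^2 = 16*x**6 + 48*x**5 + 20*x**4 - 48*x**3 - 32*x**2 + 12*x + 9.
Integrate each monomial from 0 to 4 using ∫_0^4 c·x^n dx = c·4^(n+1)/(n+1):
  ∫_0^4 u(x)^2 dx = ∫_0^4 (x^8 + 4*x^7 + 2*x^6 - 10*x^5 - 17*x^4 - 6*x^3 + 15*x^2 + 18*x + 9) dx. Term by term:
    ∫_0^4 x^8 dx = 262144/9;  ∫_0^4 4*x^7 dx = 32768;  ∫_0^4 2*x^6 dx = 32768/7;
    ∫_0^4 -10*x^5 dx = -20480/3;  ∫_0^4 -17*x^4 dx = -17408/5;  ∫_0^4 -6*x^3 dx = -384;
    ∫_0^4 15*x^2 dx = 320;  ∫_0^4 18*x dx = 144;  ∫_0^4 9 dx = 36.
  Sum: 262144/9 + 32768 + 32768/7 − 20480/3 − 17408/5 − 384 + 320 + 144 + 36 = 17760956/315.
  ∫_0^4 u'(x)^2 dx = ∫_0^4 (16*x^6 + 48*x^5 + 20*x^4 - 48*x^3 - 32*x^2 + 12*x + 9) dx. Term by term:
    ∫_0^4 16*x^6 dx = 262144/7;  ∫_0^4 48*x^5 dx = 32768;  ∫_0^4 20*x^4 dx = 4096;
    ∫_0^4 -48*x^3 dx = -3072;  ∫_0^4 -32*x^2 dx = -2048/3;  ∫_0^4 12*x dx = 96;
    ∫_0^4 9 dx = 36.
  Sum: 262144/7 + 32768 + 4096 − 3072 − 2048/3 + 96 + 36 = 1484500/21.
Adding: ||u||_{H^1}^2 = 17760956/315 + 1484500/21 = 40028456/315.


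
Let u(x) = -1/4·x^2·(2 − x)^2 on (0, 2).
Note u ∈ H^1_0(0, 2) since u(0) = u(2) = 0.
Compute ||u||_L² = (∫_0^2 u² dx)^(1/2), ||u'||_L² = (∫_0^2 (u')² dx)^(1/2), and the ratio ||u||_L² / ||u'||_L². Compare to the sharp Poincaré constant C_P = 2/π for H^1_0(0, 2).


||u||_L² / ||u'||_L² = sqrt(3)/3 < C_P = 2/π.

u(x) = -1/4·x^2·(2 − x)^2, so u'(x) = x*(-x^2 + 3*x - 2).
u(x) = -1/4·x^2·(2 − x)^2 vanishes at x = 0 and x = 2, so u ∈ H^1_0(0, 2). Differentiate via the product rule and integrate the resulting polynomials term by term.
  ∫_0^2 u² dx = ∫_0^2 (x^8/16 - x^7/2 + 3*x^6/2 - 2*x^5 + x^4) dx. Term by term:
    ∫_0^2 x^8/16 dx = 32/9;  ∫_0^2 -x^7/2 dx = -16;  ∫_0^2 3*x^6/2 dx = 192/7;
    ∫_0^2 -2*x^5 dx = -64/3;  ∫_0^2 x^4 dx = 32/5.
  Sum: 32/9 − 16 + 192/7 − 64/3 + 32/5 = 16/315.
  ∫_0^2 (u')² dx = ∫_0^2 (x^6 - 6*x^5 + 13*x^4 - 12*x^3 + 4*x^2) dx. Term by term:
    ∫_0^2 x^6 dx = 128/7;  ∫_0^2 -6*x^5 dx = -64;  ∫_0^2 13*x^4 dx = 416/5;
    ∫_0^2 -12*x^3 dx = -48;  ∫_0^2 4*x^2 dx = 32/3.
  Sum: 128/7 − 64 + 416/5 − 48 + 32/3 = 16/105.
∫_0^2 u² dx = 16/315, so ||u||_L² = 4*sqrt(35)/105.
∫_0^2 (u')² dx = 16/105, so ||u'||_L² = 4*sqrt(105)/105.
Ratio ||u||_L² / ||u'||_L² = sqrt(3)/3.
Sharp Poincaré constant on H^1_0(0, 2) is C_P = L/π = 2/π, achieved by sin(π/2·x).
A polynomial bump cannot attain the sharp Poincaré constant (only the first sine eigenfunction does), so the ratio is strictly less than C_P, consistent with ||u||_L² ≤ C_P ||u'||_L².


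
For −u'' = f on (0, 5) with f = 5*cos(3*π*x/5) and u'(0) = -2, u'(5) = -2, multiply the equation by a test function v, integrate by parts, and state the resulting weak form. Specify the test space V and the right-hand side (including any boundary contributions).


V = H^1(0, 5) (v unrestricted at boundary; u is determined up to an additive constant); weak form: ∫_0^5 u'v' dx = ∫_0^5 (5*cos(3*π*x/5)) v dx − 2·v(5) + 2·v(0) for all v ∈ V.

Multiply both sides by a test function v and integrate from 0 to 5:
  ∫_0^5 −u''(x) v(x) dx = ∫_0^5 f(x) v(x) dx.
Integrate the LHS by parts once:
  ∫_0^5 −u'' v dx = −[u'(x) v(x)]_0^5 + ∫_0^5 u'(x) v'(x) dx.
Thus ∫_0^5 u'(x) v'(x) dx = ∫_0^5 f(x) v(x) dx + [u'(x) v(x)]_0^5.
Choose V so that boundary terms are either known or forced to vanish.
u has inhomogeneous Neumann u'(0) = -2, u'(5) = -2. [u' v]_0^5 = (-2)·v(5) − (-2)·v(0) = − 2·v(5) + 2·v(0). Take V = H^1(0, 5); boundary term becomes part of RHS.
Weak formulation: find u (satisfying any essential BC) such that ∫_0^5 u'(x) v'(x) dx = ∫_0^5 f v dx − 2·v(5) + 2·v(0) for all v ∈ V (Neumann data are natural BCs: they enter the RHS as boundary terms).
Substituting f(x) = 5*cos(3*π*x/5), the right-hand side is ∫_0^5 (5*cos(3*π*x/5)) v dx − 2·v(5) + 2·v(0).
Compatibility check (pure Neumann): taking v ≡ 1 ∈ V gives 0 = ∫_0^5 f dx + (-2) − (-2), i.e. ∫_0^5 f dx must equal u'(0) − u'(5) = 0. Indeed ∫_0^5 (5*cos(3*π*x/5)) dx = 0, so the data are compatible. The solution is then unique only up to an additive constant (fix it e.g. by requiring ∫_0^5 u dx = 0).


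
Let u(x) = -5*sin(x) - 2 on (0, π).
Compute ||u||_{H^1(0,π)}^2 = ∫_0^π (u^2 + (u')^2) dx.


||u||_{H^1(0,π)}^2 = 40 + 29*π

u'(x) = -5*cos(x).
Expand u² and (u')² and integrate term by term on (0, π), using: for integers n ≥ 1, ∫_0^π sin²(nx) dx = ∫_0^π cos²(nx) dx = π/2; for n ≠ n', ∫_0^π sin(nx)sin(n'x) dx = ∫_0^π cos(nx)cos(n'x) dx = 0; and by product-to-sum, ∫_0^π sin(nx)cos(n'x) dx = ½∫_0^π [sin((n+n')x) + sin((n−n')x)] dx, which is 0 when n+n' is even and 2n/(n²−n'²) when n+n' is odd (it need not vanish on (0, π)). For the constant mode: ∫_0^π 1 dx = π, ∫_0^π cos(nx) dx = 0, ∫_0^π sin(nx) dx = (1−(−1)^n)/n.
  u² squared terms: (-2)²·∫1 dx = 4·π = 4*π;  (-5)²·∫sin(x)² dx = 25·π/2 = 25*π/2.
  u² cross terms: 2·(-2)·(-5)·∫1·sin(x) dx = 20·(2) = 40.
  So ∫_0^π u² dx = 4*π + 25*π/2 + 40 = 40 + 33*π/2.
  (u')² squared terms: (-5)²·∫cos(x)² dx = 25·π/2 = 25*π/2.
  So ∫_0^π (u')² dx = 25*π/2.
||u||_{H^1}^2 = (40 + 33*π/2) + (25*π/2) = 40 + 29*π.


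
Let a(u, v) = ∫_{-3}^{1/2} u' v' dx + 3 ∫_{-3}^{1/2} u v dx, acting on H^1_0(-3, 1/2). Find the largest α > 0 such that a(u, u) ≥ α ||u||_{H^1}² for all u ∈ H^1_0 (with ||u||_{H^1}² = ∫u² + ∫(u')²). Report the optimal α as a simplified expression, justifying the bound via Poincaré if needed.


α = 1

Coercivity of a(·,·) on H^1_0(-3, 1/2) means a(u, u) ≥ α ||u||_{H^1}² for every u ∈ H^1_0.
The interval has length L = 7/2, and Poincaré/coercivity depend only on L. Here a(u, u) = ∫(u')² + (3)·∫u².
Here c = 3 ≥ 1, so a(u,u) = ∫(u')² + c∫u² ≥ ∫(u')² + ∫u² = ||u||_{H^1}², i.e. α = 1 works. No larger α is possible: a(u,u) ≥ α||u||_{H^1}² means (1−α)∫(u')² ≥ (α−c)∫u², and for the modes u_n = sin(nπ(x−x₀)/L) (x₀ the left endpoint) one has ∫u_n²/∫(u_n')² = (L/(nπ))² → 0, so a(u_n,u_n)/||u_n||_{H^1}² → 1. Hence the optimal constant is α = 1.
Therefore α = 1.


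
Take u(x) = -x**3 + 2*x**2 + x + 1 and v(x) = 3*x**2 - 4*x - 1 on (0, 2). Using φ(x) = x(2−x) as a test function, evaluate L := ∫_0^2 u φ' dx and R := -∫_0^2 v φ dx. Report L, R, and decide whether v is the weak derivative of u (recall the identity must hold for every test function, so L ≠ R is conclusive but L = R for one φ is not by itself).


LHS = -28/15, RHS = 28/15. No, v is not the weak derivative of u.

u(x) = -x**3 + 2*x**2 + x + 1, classical derivative u'(x) = -3*x**2 + 4*x + 1.
φ(x) = x(2−x), so φ'(x) = 2 - 2*x.
Note φ(0) = φ(2) = 0, so the boundary term u·φ vanishes.
LHS = ∫_0^2 u(x) φ'(x) dx = ∫_0^2 (2*x^4 - 6*x^3 + 2*x^2 + 2) dx. Term by term:
  ∫_0^2 2*x^4 dx = 64/5;  ∫_0^2 -6*x^3 dx = -24;  ∫_0^2 2*x^2 dx = 16/3;
  ∫_0^2 2 dx = 4.
Sum: 64/5 − 24 + 16/3 + 4 = -28/15.
So LHS = -28/15.
∫_0^2 v(x) φ(x) dx = ∫_0^2 (-3*x^4 + 10*x^3 - 7*x^2 - 2*x) dx. Term by term:
  ∫_0^2 -3*x^4 dx = -96/5;  ∫_0^2 10*x^3 dx = 40;  ∫_0^2 -7*x^2 dx = -56/3;
  ∫_0^2 -2*x dx = -4.
Sum: -96/5 + 40 − 56/3 − 4 = -28/15.
So RHS = -∫_0^2 v(x) φ(x) dx = 28/15.
LHS − RHS = -56/15 ≠ 0, so the identity fails.
(For a valid weak derivative the identity must hold for EVERY test function, in particular this one. The failure shows v is NOT the weak derivative of u.)
Correct weak derivative would be u'(x) = -3*x**2 + 4*x + 1.


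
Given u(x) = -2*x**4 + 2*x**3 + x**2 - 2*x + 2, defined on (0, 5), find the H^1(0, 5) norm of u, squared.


||u||_{H^1}^2 = 61412795/63

The H^1 norm (squared) on an interval (0, L) is
  ||u||_{H^1}^2 = ∫_0^L u(x)^2 dx + ∫_0^L u'(x)^2 dx.
Compute u'(x) = -8*x**3 + 6*x**2 + 2*x - 2.
Then u(x)^2 = 4*x**8 - 8*x**7 + 12*x**5 - 15*x**4 + 4*x**3 + 8*x**2 - 8*x + 4 and u'(x)^2 = 64*x**6 - 96*x**5 + 4*x**4 + 56*x**3 - 20*x**2 - 8*x + 4.
Integrate each monomial from 0 to 5 using ∫_0^5 c·x^n dx = c·5^(n+1)/(n+1):
  ∫_0^5 u(x)^2 dx = ∫_0^5 (4*x^8 - 8*x^7 + 12*x^5 - 15*x^4 + 4*x^3 + 8*x^2 - 8*x + 4) dx. Term by term:
    ∫_0^5 4*x^8 dx = 7812500/9;  ∫_0^5 -8*x^7 dx = -390625;  ∫_0^5 12*x^5 dx = 31250;
    ∫_0^5 -15*x^4 dx = -9375;  ∫_0^5 4*x^3 dx = 625;  ∫_0^5 8*x^2 dx = 1000/3;
    ∫_0^5 -8*x dx = -100;  ∫_0^5 4 dx = 20.
  Sum: 7812500/9 − 390625 + 31250 − 9375 + 625 + 1000/3 − 100 + 20 = 4501655/9.
  ∫_0^5 u'(x)^2 dx = ∫_0^5 (64*x^6 - 96*x^5 + 4*x^4 + 56*x^3 - 20*x^2 - 8*x + 4) dx. Term by term:
    ∫_0^5 64*x^6 dx = 5000000/7;  ∫_0^5 -96*x^5 dx = -250000;  ∫_0^5 4*x^4 dx = 2500;
    ∫_0^5 56*x^3 dx = 8750;  ∫_0^5 -20*x^2 dx = -2500/3;  ∫_0^5 -8*x dx = -100;
    ∫_0^5 4 dx = 20.
  Sum: 5000000/7 − 250000 + 2500 + 8750 − 2500/3 − 100 + 20 = 9967070/21.
Adding: ||u||_{H^1}^2 = 4501655/9 + 9967070/21 = 61412795/63.


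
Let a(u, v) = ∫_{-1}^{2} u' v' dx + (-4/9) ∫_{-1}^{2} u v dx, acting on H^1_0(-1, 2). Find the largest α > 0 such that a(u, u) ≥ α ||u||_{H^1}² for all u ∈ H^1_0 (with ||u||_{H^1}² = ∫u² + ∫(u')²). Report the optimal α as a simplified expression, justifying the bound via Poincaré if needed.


α = (-4 + π^2)/(9 + π^2)

Coercivity of a(·,·) on H^1_0(-1, 2) means a(u, u) ≥ α ||u||_{H^1}² for every u ∈ H^1_0.
The interval has length L = 3, and Poincaré/coercivity depend only on L. Here a(u, u) = ∫(u')² + (-4/9)·∫u².
Here c = -4/9 < 0 with |c| < (π/L)² = π^2/9, so coercivity still holds. The condition a(u,u) ≥ α||u||_{H^1}² reads (1−α)∫(u')² ≥ (α−c)∫u². Any admissible α is ≤ 1 (rapidly oscillating u have ∫u²/∫(u')² → 0), and α = 1 would force 0 ≥ (1−c)∫u², impossible since c < 1; so 1−α > 0. By the sharp Poincaré inequality on H^1_0 of an interval of length L, ∫(u')² ≥ (π/L)²∫u² with equality for the first sine mode sin(π(x−x₀)/L) (x₀ the left endpoint), so the inequality holds for all u iff (1−α)(π/L)² ≥ α − c, i.e. α ≤ ((π/L)² + c)/((π/L)² + 1) = (1 + c(L/π)²)/(1 + (L/π)²). (Direct route, valid since c ≤ 0: Poincaré gives c∫u² ≥ c(L/π)²∫(u')², so a(u,u) ≥ (1 + c(L/π)²)∫(u')², while ||u||_{H^1}² ≤ (1 + (L/π)²)∫(u')²; dividing yields the same α.) With (π/L)² = π^2/9 and c = -4/9, the largest admissible constant is α = ((π/L)² + c)/((π/L)² + 1).
Simplifying, α = (-4 + π^2)/(9 + π^2).


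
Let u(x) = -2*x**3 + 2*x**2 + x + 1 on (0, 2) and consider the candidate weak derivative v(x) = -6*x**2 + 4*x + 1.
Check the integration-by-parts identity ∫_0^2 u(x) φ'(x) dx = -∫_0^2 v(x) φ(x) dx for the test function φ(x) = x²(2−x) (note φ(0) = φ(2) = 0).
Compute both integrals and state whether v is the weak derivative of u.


LHS = 76/15, RHS = 76/15. Yes, v = u' weakly.

u(x) = -2*x**3 + 2*x**2 + x + 1, classical derivative u'(x) = -6*x**2 + 4*x + 1.
φ(x) = x²(2−x), so φ'(x) = x*(4 - 3*x).
Note φ(0) = φ(2) = 0, so the boundary term u·φ vanishes.
LHS = ∫_0^2 u(x) φ'(x) dx = ∫_0^2 (6*x^5 - 14*x^4 + 5*x^3 + x^2 + 4*x) dx. Term by term:
  ∫_0^2 6*x^5 dx = 64;  ∫_0^2 -14*x^4 dx = -448/5;  ∫_0^2 5*x^3 dx = 20;
  ∫_0^2 x^2 dx = 8/3;  ∫_0^2 4*x dx = 8.
Sum: 64 − 448/5 + 20 + 8/3 + 8 = 76/15.
So LHS = 76/15.
∫_0^2 v(x) φ(x) dx = ∫_0^2 (6*x^5 - 16*x^4 + 7*x^3 + 2*x^2) dx. Term by term:
  ∫_0^2 6*x^5 dx = 64;  ∫_0^2 -16*x^4 dx = -512/5;  ∫_0^2 7*x^3 dx = 28;
  ∫_0^2 2*x^2 dx = 16/3.
Sum: 64 − 512/5 + 28 + 16/3 = -76/15.
So RHS = -∫_0^2 v(x) φ(x) dx = 76/15.
LHS = RHS, so the identity holds for this test φ.
Moreover u is smooth here and v(x) = u'(x) = -6*x**2 + 4*x + 1 pointwise, so the identity holds for every test function. Hence v is the weak derivative of u.


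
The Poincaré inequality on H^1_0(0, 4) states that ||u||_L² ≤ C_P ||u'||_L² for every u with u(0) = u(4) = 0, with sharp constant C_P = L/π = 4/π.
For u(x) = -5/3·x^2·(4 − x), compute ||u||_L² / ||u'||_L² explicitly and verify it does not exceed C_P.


||u||_L² / ||u'||_L² = 2*sqrt(14)/7 < C_P = 4/π.

u(x) = -5/3·x^2·(4 − x), so u'(x) = 5*x*(3*x - 8)/3.
u(x) = -5/3·x^2·(4 − x) vanishes at x = 0 and x = 4, so u ∈ H^1_0(0, 4). Differentiate via the product rule and integrate the resulting polynomials term by term.
  ∫_0^4 u² dx = ∫_0^4 (25*x^6/9 - 200*x^5/9 + 400*x^4/9) dx. Term by term:
    ∫_0^4 25*x^6/9 dx = 409600/63;  ∫_0^4 -200*x^5/9 dx = -409600/27;  ∫_0^4 400*x^4/9 dx = 81920/9.
  Sum: 409600/63 − 409600/27 + 81920/9 = 81920/189.
  ∫_0^4 (u')² dx = ∫_0^4 (25*x^4 - 400*x^3/3 + 1600*x^2/9) dx. Term by term:
    ∫_0^4 25*x^4 dx = 5120;  ∫_0^4 -400*x^3/3 dx = -25600/3;  ∫_0^4 1600*x^2/9 dx = 102400/27.
  Sum: 5120 − 25600/3 + 102400/27 = 10240/27.
∫_0^4 u² dx = 81920/189, so ||u||_L² = 128*sqrt(105)/63.
∫_0^4 (u')² dx = 10240/27, so ||u'||_L² = 32*sqrt(30)/9.
Ratio ||u||_L² / ||u'||_L² = 2*sqrt(14)/7.
Sharp Poincaré constant on H^1_0(0, 4) is C_P = L/π = 4/π, achieved by sin(π/4·x).
A polynomial bump cannot attain the sharp Poincaré constant (only the first sine eigenfunction does), so the ratio is strictly less than C_P, consistent with ||u||_L² ≤ C_P ||u'||_L².


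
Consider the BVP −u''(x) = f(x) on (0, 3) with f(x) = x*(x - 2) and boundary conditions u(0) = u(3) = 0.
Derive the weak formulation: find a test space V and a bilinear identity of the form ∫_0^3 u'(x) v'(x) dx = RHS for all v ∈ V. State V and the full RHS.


V = H^1_0(0, 3) (so v(0) = v(3) = 0); weak form: ∫_0^3 u'v' dx = ∫_0^3 (x*(x - 2)) v dx for all v ∈ V.

Multiply both sides by a test function v and integrate from 0 to 3:
  ∫_0^3 −u''(x) v(x) dx = ∫_0^3 f(x) v(x) dx.
Integrate the LHS by parts once:
  ∫_0^3 −u'' v dx = −[u'(x) v(x)]_0^3 + ∫_0^3 u'(x) v'(x) dx.
Thus ∫_0^3 u'(x) v'(x) dx = ∫_0^3 f(x) v(x) dx + [u'(x) v(x)]_0^3.
Choose V so that boundary terms are either known or forced to vanish.
u is Dirichlet: u(0) = u(3) = 0. Let V = H^1_0(0, 3); then v(0) = v(3) = 0, and [u' v]_0^3 = 0.
Weak formulation: find u (satisfying any essential BC) such that ∫_0^3 u'(x) v'(x) dx = ∫_0^3 f v dx for all v ∈ V.
Substituting f(x) = x*(x - 2), the right-hand side is ∫_0^3 (x*(x - 2)) v dx.


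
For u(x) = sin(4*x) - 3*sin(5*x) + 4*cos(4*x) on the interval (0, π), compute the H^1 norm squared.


||u||_{H^1(0,π)}^2 = -1360/3 + 523*π/2

u'(x) = -16*sin(4*x) + 4*cos(4*x) - 15*cos(5*x).
Expand u² and (u')² and integrate term by term on (0, π), using: for integers n ≥ 1, ∫_0^π sin²(nx) dx = ∫_0^π cos²(nx) dx = π/2; for n ≠ n', ∫_0^π sin(nx)sin(n'x) dx = ∫_0^π cos(nx)cos(n'x) dx = 0; and by product-to-sum, ∫_0^π sin(nx)cos(n'x) dx = ½∫_0^π [sin((n+n')x) + sin((n−n')x)] dx, which is 0 when n+n' is even and 2n/(n²−n'²) when n+n' is odd (it need not vanish on (0, π)).
  u² squared terms: (-3)²·∫sin(5x)² dx = 9·π/2 = 9*π/2;  (4)²·∫cos(4x)² dx = 16·π/2 = 8*π;  (1)²·∫sin(4x)² dx = 1·π/2 = π/2.
  u² cross terms: 2·(-3)·(4)·∫sin(5x)·cos(4x) dx = -24·(10/9) = -80/3;  2·(-3)·(1)·∫sin(5x)·sin(4x) dx = -6·(0) = 0;  2·(4)·(1)·∫cos(4x)·sin(4x) dx = 8·(0) = 0.
  So ∫_0^π u² dx = 9*π/2 + 8*π + π/2 − 80/3 + 0 + 0 = -80/3 + 13*π.
  (u')² squared terms: (-16)²·∫sin(4x)² dx = 256·π/2 = 128*π;  (-15)²·∫cos(5x)² dx = 225·π/2 = 225*π/2;  (4)²·∫cos(4x)² dx = 16·π/2 = 8*π.
  (u')² cross terms: 2·(-16)·(-15)·∫sin(4x)·cos(5x) dx = 480·(-8/9) = -1280/3;  2·(-16)·(4)·∫sin(4x)·cos(4x) dx = -128·(0) = 0;  2·(-15)·(4)·∫cos(5x)·cos(4x) dx = -120·(0) = 0.
  So ∫_0^π (u')² dx = 128*π + 225*π/2 + 8*π − 1280/3 + 0 + 0 = -1280/3 + 497*π/2.
||u||_{H^1}^2 = (-80/3 + 13*π) + (-1280/3 + 497*π/2) = -1360/3 + 523*π/2.


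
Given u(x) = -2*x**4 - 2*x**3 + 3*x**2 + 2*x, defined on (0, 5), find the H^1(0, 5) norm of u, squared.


||u||_{H^1}^2 = 18282005/9

The H^1 norm (squared) on an interval (0, L) is
  ||u||_{H^1}^2 = ∫_0^L u(x)^2 dx + ∫_0^L u'(x)^2 dx.
Compute u'(x) = -8*x**3 - 6*x**2 + 6*x + 2.
Then u(x)^2 = 4*x**8 + 8*x**7 - 8*x**6 - 20*x**5 + x**4 + 12*x**3 + 4*x**2 and u'(x)^2 = 64*x**6 + 96*x**5 - 60*x**4 - 104*x**3 + 12*x**2 + 24*x + 4.
Integrate each monomial from 0 to 5 using ∫_0^5 c·x^n dx = c·5^(n+1)/(n+1):
  ∫_0^5 u(x)^2 dx = ∫_0^5 (4*x^8 + 8*x^7 - 8*x^6 - 20*x^5 + x^4 + 12*x^3 + 4*x^2) dx. Term by term:
    ∫_0^5 4*x^8 dx = 7812500/9;  ∫_0^5 8*x^7 dx = 390625;  ∫_0^5 -8*x^6 dx = -625000/7;
    ∫_0^5 -20*x^5 dx = -156250/3;  ∫_0^5 x^4 dx = 625;  ∫_0^5 12*x^3 dx = 1875;
    ∫_0^5 4*x^2 dx = 500/3.
  Sum: 7812500/9 + 390625 − 625000/7 − 156250/3 + 625 + 1875 + 500/3 = 70558625/63.
  ∫_0^5 u'(x)^2 dx = ∫_0^5 (64*x^6 + 96*x^5 - 60*x^4 - 104*x^3 + 12*x^2 + 24*x + 4) dx. Term by term:
    ∫_0^5 64*x^6 dx = 5000000/7;  ∫_0^5 96*x^5 dx = 250000;  ∫_0^5 -60*x^4 dx = -37500;
    ∫_0^5 -104*x^3 dx = -16250;  ∫_0^5 12*x^2 dx = 500;  ∫_0^5 24*x dx = 300;
    ∫_0^5 4 dx = 20.
  Sum: 5000000/7 + 250000 − 37500 − 16250 + 500 + 300 + 20 = 6379490/7.
Adding: ||u||_{H^1}^2 = 70558625/63 + 6379490/7 = 18282005/9.


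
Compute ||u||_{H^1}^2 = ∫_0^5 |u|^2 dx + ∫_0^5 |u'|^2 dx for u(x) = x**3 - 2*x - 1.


||u||_{H^1}^2 = 576025/42

The H^1 norm (squared) on an interval (0, L) is
  ||u||_{H^1}^2 = ∫_0^L u(x)^2 dx + ∫_0^L u'(x)^2 dx.
Compute u'(x) = 3*x**2 - 2.
Then u(x)^2 = x**6 - 4*x**4 - 2*x**3 + 4*x**2 + 4*x + 1 and u'(x)^2 = 9*x**4 - 12*x**2 + 4.
Integrate each monomial from 0 to 5 using ∫_0^5 c·x^n dx = c·5^(n+1)/(n+1):
  ∫_0^5 u(x)^2 dx = ∫_0^5 (x^6 - 4*x^4 - 2*x^3 + 4*x^2 + 4*x + 1) dx. Term by term:
    ∫_0^5 x^6 dx = 78125/7;  ∫_0^5 -4*x^4 dx = -2500;  ∫_0^5 -2*x^3 dx = -625/2;
    ∫_0^5 4*x^2 dx = 500/3;  ∫_0^5 4*x dx = 50;  ∫_0^5 1 dx = 5.
  Sum: 78125/7 − 2500 − 625/2 + 500/3 + 50 + 5 = 359935/42.
  ∫_0^5 u'(x)^2 dx = ∫_0^5 (9*x^4 - 12*x^2 + 4) dx. Term by term:
    ∫_0^5 9*x^4 dx = 5625;  ∫_0^5 -12*x^2 dx = -500;  ∫_0^5 4 dx = 20.
  Sum: 5625 − 500 + 20 = 5145.
Adding: ||u||_{H^1}^2 = 359935/42 + 5145 = 576025/42.


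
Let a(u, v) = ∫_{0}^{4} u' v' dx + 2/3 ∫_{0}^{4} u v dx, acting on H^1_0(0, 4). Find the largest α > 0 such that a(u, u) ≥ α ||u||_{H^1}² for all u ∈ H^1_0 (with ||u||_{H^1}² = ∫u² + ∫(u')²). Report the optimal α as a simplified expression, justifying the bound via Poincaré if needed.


α = (π^2 + 32/3)/(π^2 + 16)

Coercivity of a(·,·) on H^1_0(0, 4) means a(u, u) ≥ α ||u||_{H^1}² for every u ∈ H^1_0.
The interval has length L = 4, and Poincaré/coercivity depend only on L. Here a(u, u) = ∫(u')² + (2/3)·∫u².
Here 0 < c = 2/3 < 1. The condition a(u,u) ≥ α||u||_{H^1}² reads (1−α)∫(u')² ≥ (α−c)∫u². Any admissible α is ≤ 1 (rapidly oscillating u have ∫u²/∫(u')² → 0), and α = 1 would force 0 ≥ (1−c)∫u², impossible since c < 1; so 1−α > 0. By the sharp Poincaré inequality on H^1_0 of an interval of length L, ∫(u')² ≥ (π/L)²∫u² with equality for the first sine mode sin(π(x−x₀)/L) (x₀ the left endpoint), so the inequality holds for all u iff (1−α)(π/L)² ≥ α − c, i.e. α ≤ ((π/L)² + c)/((π/L)² + 1) = (1 + c(L/π)²)/(1 + (L/π)²). With (π/L)² = π^2/16 and c = 2/3, the largest admissible constant is α = ((π/L)² + c)/((π/L)² + 1).
Simplifying, α = (π^2 + 32/3)/(π^2 + 16).


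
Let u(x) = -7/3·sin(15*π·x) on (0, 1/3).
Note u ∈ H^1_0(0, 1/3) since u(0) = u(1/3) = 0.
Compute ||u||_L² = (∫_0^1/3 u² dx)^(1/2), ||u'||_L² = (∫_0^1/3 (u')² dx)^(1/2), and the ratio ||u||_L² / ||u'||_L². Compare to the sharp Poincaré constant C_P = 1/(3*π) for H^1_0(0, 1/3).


||u||_L² / ||u'||_L² = 1/(15*π) < C_P = 1/(3*π).

u(x) = -7/3·sin(15*π·x), so u'(x) = -35*π*cos(15*π*x).
Writing u(x) = A·sin(kπx/L) with A = -7/3 and k = 5, use ∫_0^L sin²(kπx/L) dx = L/2 and ∫_0^L cos²(kπx/L) dx = L/2.
u² = 49/9·sin²(15*π·x) and (u')² = 1225*π^2·cos²(15*π·x), and each of sin², cos² integrates to L/2 = 1/6 over (0, 1/3).
∫_0^1/3 u² dx = 49/54, so ||u||_L² = 7*sqrt(6)/18.
∫_0^1/3 (u')² dx = 1225*π^2/6, so ||u'||_L² = 35*sqrt(6)*π/6.
Ratio ||u||_L² / ||u'||_L² = 1/(15*π).
Sharp Poincaré constant on H^1_0(0, 1/3) is C_P = L/π = 1/(3*π), achieved by sin(3*π·x).
This is the k = 5 harmonic; the ratio L/(kπ) is strictly less than C_P = L/π, consistent with the sharp inequality ||u||_L² ≤ C_P ||u'||_L².


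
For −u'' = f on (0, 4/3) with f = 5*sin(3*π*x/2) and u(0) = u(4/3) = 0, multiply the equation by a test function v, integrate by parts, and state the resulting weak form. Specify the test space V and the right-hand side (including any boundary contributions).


V = H^1_0(0, 4/3) (so v(0) = v(4/3) = 0); weak form: ∫_0^4/3 u'v' dx = ∫_0^4/3 (5*sin(3*π*x/2)) v dx for all v ∈ V.

Multiply both sides by a test function v and integrate from 0 to 4/3:
  ∫_0^4/3 −u''(x) v(x) dx = ∫_0^4/3 f(x) v(x) dx.
Integrate the LHS by parts once:
  ∫_0^4/3 −u'' v dx = −[u'(x) v(x)]_0^4/3 + ∫_0^4/3 u'(x) v'(x) dx.
Thus ∫_0^4/3 u'(x) v'(x) dx = ∫_0^4/3 f(x) v(x) dx + [u'(x) v(x)]_0^4/3.
Choose V so that boundary terms are either known or forced to vanish.
u is Dirichlet: u(0) = u(4/3) = 0. Let V = H^1_0(0, 4/3); then v(0) = v(4/3) = 0, and [u' v]_0^4/3 = 0.
Weak formulation: find u (satisfying any essential BC) such that ∫_0^4/3 u'(x) v'(x) dx = ∫_0^4/3 f v dx for all v ∈ V.
Substituting f(x) = 5*sin(3*π*x/2), the right-hand side is ∫_0^4/3 (5*sin(3*π*x/2)) v dx.


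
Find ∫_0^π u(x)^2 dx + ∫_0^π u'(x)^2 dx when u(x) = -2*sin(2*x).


||u||_{H^1(0,π)}^2 = 10*π

u'(x) = -4*cos(2*x).
Expand u² and (u')² and integrate term by term on (0, π), using: for integers n ≥ 1, ∫_0^π sin²(nx) dx = ∫_0^π cos²(nx) dx = π/2; for n ≠ n', ∫_0^π sin(nx)sin(n'x) dx = ∫_0^π cos(nx)cos(n'x) dx = 0; and by product-to-sum, ∫_0^π sin(nx)cos(n'x) dx = ½∫_0^π [sin((n+n')x) + sin((n−n')x)] dx, which is 0 when n+n' is even and 2n/(n²−n'²) when n+n' is odd (it need not vanish on (0, π)).
  u² squared terms: (-2)²·∫sin(2x)² dx = 4·π/2 = 2*π.
  So ∫_0^π u² dx = 2*π.
  (u')² squared terms: (-4)²·∫cos(2x)² dx = 16·π/2 = 8*π.
  So ∫_0^π (u')² dx = 8*π.
||u||_{H^1}^2 = (2*π) + (8*π) = 10*π.


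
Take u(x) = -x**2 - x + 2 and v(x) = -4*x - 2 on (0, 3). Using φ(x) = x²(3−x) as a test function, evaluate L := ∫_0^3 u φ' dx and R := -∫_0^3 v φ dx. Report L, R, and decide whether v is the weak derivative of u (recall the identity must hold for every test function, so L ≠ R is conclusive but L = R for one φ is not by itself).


LHS = 621/20, RHS = 621/10. No, v is not the weak derivative of u.

u(x) = -x**2 - x + 2, classical derivative u'(x) = -2*x - 1.
φ(x) = x²(3−x), so φ'(x) = 3*x*(2 - x).
Note φ(0) = φ(3) = 0, so the boundary term u·φ vanishes.
LHS = ∫_0^3 u(x) φ'(x) dx = ∫_0^3 (3*x^4 - 3*x^3 - 12*x^2 + 12*x) dx. Term by term:
  ∫_0^3 3*x^4 dx = 729/5;  ∫_0^3 -3*x^3 dx = -243/4;  ∫_0^3 -12*x^2 dx = -108;
  ∫_0^3 12*x dx = 54.
Sum: 729/5 − 243/4 − 108 + 54 = 621/20.
So LHS = 621/20.
∫_0^3 v(x) φ(x) dx = ∫_0^3 (4*x^4 - 10*x^3 - 6*x^2) dx. Term by term:
  ∫_0^3 4*x^4 dx = 972/5;  ∫_0^3 -10*x^3 dx = -405/2;  ∫_0^3 -6*x^2 dx = -54.
Sum: 972/5 − 405/2 − 54 = -621/10.
So RHS = -∫_0^3 v(x) φ(x) dx = 621/10.
LHS − RHS = -621/20 ≠ 0, so the identity fails.
(For a valid weak derivative the identity must hold for EVERY test function, in particular this one. The failure shows v is NOT the weak derivative of u.)
Correct weak derivative would be u'(x) = -2*x - 1.


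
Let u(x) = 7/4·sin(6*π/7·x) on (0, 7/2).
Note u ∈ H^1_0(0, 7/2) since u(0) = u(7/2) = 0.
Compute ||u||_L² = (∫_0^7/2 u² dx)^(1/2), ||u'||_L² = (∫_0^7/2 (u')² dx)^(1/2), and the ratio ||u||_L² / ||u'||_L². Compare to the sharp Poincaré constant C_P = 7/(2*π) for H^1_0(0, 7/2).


||u||_L² / ||u'||_L² = 7/(6*π) < C_P = 7/(2*π).

u(x) = 7/4·sin(6*π/7·x), so u'(x) = 3*π*cos(6*π*x/7)/2.
Writing u(x) = A·sin(kπx/L) with A = 7/4 and k = 3, use ∫_0^L sin²(kπx/L) dx = L/2 and ∫_0^L cos²(kπx/L) dx = L/2.
u² = 49/16·sin²(6*π/7·x) and (u')² = 9*π^2/4·cos²(6*π/7·x), and each of sin², cos² integrates to L/2 = 7/4 over (0, 7/2).
∫_0^7/2 u² dx = 343/64, so ||u||_L² = 7*sqrt(7)/8.
∫_0^7/2 (u')² dx = 63*π^2/16, so ||u'||_L² = 3*sqrt(7)*π/4.
Ratio ||u||_L² / ||u'||_L² = 7/(6*π).
Sharp Poincaré constant on H^1_0(0, 7/2) is C_P = L/π = 7/(2*π), achieved by sin(2*π/7·x).
This is the k = 3 harmonic; the ratio L/(kπ) is strictly less than C_P = L/π, consistent with the sharp inequality ||u||_L² ≤ C_P ||u'||_L².


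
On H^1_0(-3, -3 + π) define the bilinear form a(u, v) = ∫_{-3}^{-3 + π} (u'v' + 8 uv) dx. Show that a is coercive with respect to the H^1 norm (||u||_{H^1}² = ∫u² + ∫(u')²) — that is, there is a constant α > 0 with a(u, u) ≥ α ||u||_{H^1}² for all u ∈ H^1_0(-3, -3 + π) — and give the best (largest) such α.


α = 1

Coercivity of a(·,·) on H^1_0(-3, -3 + π) means a(u, u) ≥ α ||u||_{H^1}² for every u ∈ H^1_0.
The interval has length L = π, and Poincaré/coercivity depend only on L. Here a(u, u) = ∫(u')² + (8)·∫u².
Here c = 8 ≥ 1, so a(u,u) = ∫(u')² + c∫u² ≥ ∫(u')² + ∫u² = ||u||_{H^1}², i.e. α = 1 works. No larger α is possible: a(u,u) ≥ α||u||_{H^1}² means (1−α)∫(u')² ≥ (α−c)∫u², and for the modes u_n = sin(nπ(x−x₀)/L) (x₀ the left endpoint) one has ∫u_n²/∫(u_n')² = (L/(nπ))² → 0, so a(u_n,u_n)/||u_n||_{H^1}² → 1. Hence the optimal constant is α = 1.
Therefore α = 1.


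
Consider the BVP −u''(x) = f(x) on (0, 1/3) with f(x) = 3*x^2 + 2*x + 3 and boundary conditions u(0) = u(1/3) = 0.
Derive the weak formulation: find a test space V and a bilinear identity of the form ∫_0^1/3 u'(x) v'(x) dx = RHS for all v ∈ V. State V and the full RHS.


V = H^1_0(0, 1/3) (so v(0) = v(1/3) = 0); weak form: ∫_0^1/3 u'v' dx = ∫_0^1/3 (3*x^2 + 2*x + 3) v dx for all v ∈ V.

Multiply both sides by a test function v and integrate from 0 to 1/3:
  ∫_0^1/3 −u''(x) v(x) dx = ∫_0^1/3 f(x) v(x) dx.
Integrate the LHS by parts once:
  ∫_0^1/3 −u'' v dx = −[u'(x) v(x)]_0^1/3 + ∫_0^1/3 u'(x) v'(x) dx.
Thus ∫_0^1/3 u'(x) v'(x) dx = ∫_0^1/3 f(x) v(x) dx + [u'(x) v(x)]_0^1/3.
Choose V so that boundary terms are either known or forced to vanish.
u is Dirichlet: u(0) = u(1/3) = 0. Let V = H^1_0(0, 1/3); then v(0) = v(1/3) = 0, and [u' v]_0^1/3 = 0.
Weak formulation: find u (satisfying any essential BC) such that ∫_0^1/3 u'(x) v'(x) dx = ∫_0^1/3 f v dx for all v ∈ V.
Substituting f(x) = 3*x^2 + 2*x + 3, the right-hand side is ∫_0^1/3 (3*x^2 + 2*x + 3) v dx.


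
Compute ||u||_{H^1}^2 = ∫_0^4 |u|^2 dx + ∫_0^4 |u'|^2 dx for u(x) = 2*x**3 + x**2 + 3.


||u||_{H^1}^2 = 777836/35

The H^1 norm (squared) on an interval (0, L) is
  ||u||_{H^1}^2 = ∫_0^L u(x)^2 dx + ∫_0^L u'(x)^2 dx.
Compute u'(x) = 6*x**2 + 2*x.
Then u(x)^2 = 4*x**6 + 4*x**5 + x**4 + 12*x**3 + 6*x**2 + 9 and u'(x)^2 = 36*x**4 + 24*x**3 + 4*x**2.
Integrate each monomial from 0 to 4 using ∫_0^4 c·x^n dx = c·4^(n+1)/(n+1):
  ∫_0^4 u(x)^2 dx = ∫_0^4 (4*x^6 + 4*x^5 + x^4 + 12*x^3 + 6*x^2 + 9) dx. Term by term:
    ∫_0^4 4*x^6 dx = 65536/7;  ∫_0^4 4*x^5 dx = 8192/3;  ∫_0^4 x^4 dx = 1024/5;
    ∫_0^4 12*x^3 dx = 768;  ∫_0^4 6*x^2 dx = 128;  ∫_0^4 9 dx = 36.
  Sum: 65536/7 + 8192/3 + 1024/5 + 768 + 128 + 36 = 1389124/105.
  ∫_0^4 u'(x)^2 dx = ∫_0^4 (36*x^4 + 24*x^3 + 4*x^2) dx. Term by term:
    ∫_0^4 36*x^4 dx = 36864/5;  ∫_0^4 24*x^3 dx = 1536;  ∫_0^4 4*x^2 dx = 256/3.
  Sum: 36864/5 + 1536 + 256/3 = 134912/15.
Adding: ||u||_{H^1}^2 = 1389124/105 + 134912/15 = 777836/35.


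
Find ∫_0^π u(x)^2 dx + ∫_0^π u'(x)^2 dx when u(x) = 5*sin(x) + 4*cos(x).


||u||_{H^1(0,π)}^2 = 41*π

u'(x) = -4*sin(x) + 5*cos(x).
Expand u² and (u')² and integrate term by term on (0, π), using: for integers n ≥ 1, ∫_0^π sin²(nx) dx = ∫_0^π cos²(nx) dx = π/2; for n ≠ n', ∫_0^π sin(nx)sin(n'x) dx = ∫_0^π cos(nx)cos(n'x) dx = 0; and by product-to-sum, ∫_0^π sin(nx)cos(n'x) dx = ½∫_0^π [sin((n+n')x) + sin((n−n')x)] dx, which is 0 when n+n' is even and 2n/(n²−n'²) when n+n' is odd (it need not vanish on (0, π)).
  u² squared terms: (4)²·∫cos(x)² dx = 16·π/2 = 8*π;  (5)²·∫sin(x)² dx = 25·π/2 = 25*π/2.
  u² cross terms: 2·(4)·(5)·∫cos(x)·sin(x) dx = 40·(0) = 0.
  So ∫_0^π u² dx = 8*π + 25*π/2 + 0 = 41*π/2.
  (u')² squared terms: (-4)²·∫sin(x)² dx = 16·π/2 = 8*π;  (5)²·∫cos(x)² dx = 25·π/2 = 25*π/2.
  (u')² cross terms: 2·(-4)·(5)·∫sin(x)·cos(x) dx = -40·(0) = 0.
  So ∫_0^π (u')² dx = 8*π + 25*π/2 + 0 = 41*π/2.
||u||_{H^1}^2 = (41*π/2) + (41*π/2) = 41*π.


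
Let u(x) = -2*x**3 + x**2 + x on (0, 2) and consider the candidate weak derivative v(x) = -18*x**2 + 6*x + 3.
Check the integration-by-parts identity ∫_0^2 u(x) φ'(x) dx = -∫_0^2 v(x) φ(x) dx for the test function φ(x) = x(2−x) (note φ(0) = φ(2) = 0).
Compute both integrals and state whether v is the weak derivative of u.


LHS = 28/5, RHS = 84/5. No, v is not the weak derivative of u.

u(x) = -2*x**3 + x**2 + x, classical derivative u'(x) = -6*x**2 + 2*x + 1.
φ(x) = x(2−x), so φ'(x) = 2 - 2*x.
Note φ(0) = φ(2) = 0, so the boundary term u·φ vanishes.
LHS = ∫_0^2 u(x) φ'(x) dx = ∫_0^2 (4*x^4 - 6*x^3 + 2*x) dx. Term by term:
  ∫_0^2 4*x^4 dx = 128/5;  ∫_0^2 -6*x^3 dx = -24;  ∫_0^2 2*x dx = 4.
Sum: 128/5 − 24 + 4 = 28/5.
So LHS = 28/5.
∫_0^2 v(x) φ(x) dx = ∫_0^2 (18*x^4 - 42*x^3 + 9*x^2 + 6*x) dx. Term by term:
  ∫_0^2 18*x^4 dx = 576/5;  ∫_0^2 -42*x^3 dx = -168;  ∫_0^2 9*x^2 dx = 24;
  ∫_0^2 6*x dx = 12.
Sum: 576/5 − 168 + 24 + 12 = -84/5.
So RHS = -∫_0^2 v(x) φ(x) dx = 84/5.
LHS − RHS = -56/5 ≠ 0, so the identity fails.
(For a valid weak derivative the identity must hold for EVERY test function, in particular this one. The failure shows v is NOT the weak derivative of u.)
Correct weak derivative would be u'(x) = -6*x**2 + 2*x + 1.


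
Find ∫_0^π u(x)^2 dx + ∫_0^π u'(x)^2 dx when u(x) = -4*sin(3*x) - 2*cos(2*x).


||u||_{H^1(0,π)}^2 = 96 + 90*π

u'(x) = 4*sin(2*x) - 12*cos(3*x).
Expand u² and (u')² and integrate term by term on (0, π), using: for integers n ≥ 1, ∫_0^π sin²(nx) dx = ∫_0^π cos²(nx) dx = π/2; for n ≠ n', ∫_0^π sin(nx)sin(n'x) dx = ∫_0^π cos(nx)cos(n'x) dx = 0; and by product-to-sum, ∫_0^π sin(nx)cos(n'x) dx = ½∫_0^π [sin((n+n')x) + sin((n−n')x)] dx, which is 0 when n+n' is even and 2n/(n²−n'²) when n+n' is odd (it need not vanish on (0, π)).
  u² squared terms: (-4)²·∫sin(3x)² dx = 16·π/2 = 8*π;  (-2)²·∫cos(2x)² dx = 4·π/2 = 2*π.
  u² cross terms: 2·(-4)·(-2)·∫sin(3x)·cos(2x) dx = 16·(6/5) = 96/5.
  So ∫_0^π u² dx = 8*π + 2*π + 96/5 = 96/5 + 10*π.
  (u')² squared terms: (-12)²·∫cos(3x)² dx = 144·π/2 = 72*π;  (4)²·∫sin(2x)² dx = 16·π/2 = 8*π.
  (u')² cross terms: 2·(-12)·(4)·∫cos(3x)·sin(2x) dx = -96·(-4/5) = 384/5.
  So ∫_0^π (u')² dx = 72*π + 8*π + 384/5 = 384/5 + 80*π.
||u||_{H^1}^2 = (96/5 + 10*π) + (384/5 + 80*π) = 96 + 90*π.


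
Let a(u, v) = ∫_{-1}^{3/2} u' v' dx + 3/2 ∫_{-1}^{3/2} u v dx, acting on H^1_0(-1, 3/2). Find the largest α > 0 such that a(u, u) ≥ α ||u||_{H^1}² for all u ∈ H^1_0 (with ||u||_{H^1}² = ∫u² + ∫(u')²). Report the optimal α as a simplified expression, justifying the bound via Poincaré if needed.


α = 1

Coercivity of a(·,·) on H^1_0(-1, 3/2) means a(u, u) ≥ α ||u||_{H^1}² for every u ∈ H^1_0.
The interval has length L = 5/2, and Poincaré/coercivity depend only on L. Here a(u, u) = ∫(u')² + (3/2)·∫u².
Here c = 3/2 ≥ 1, so a(u,u) = ∫(u')² + c∫u² ≥ ∫(u')² + ∫u² = ||u||_{H^1}², i.e. α = 1 works. No larger α is possible: a(u,u) ≥ α||u||_{H^1}² means (1−α)∫(u')² ≥ (α−c)∫u², and for the modes u_n = sin(nπ(x−x₀)/L) (x₀ the left endpoint) one has ∫u_n²/∫(u_n')² = (L/(nπ))² → 0, so a(u_n,u_n)/||u_n||_{H^1}² → 1. Hence the optimal constant is α = 1.
Therefore α = 1.


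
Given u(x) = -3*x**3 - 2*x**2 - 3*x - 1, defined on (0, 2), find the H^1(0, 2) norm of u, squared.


||u||_{H^1}^2 = 169376/105

The H^1 norm (squared) on an interval (0, L) is
  ||u||_{H^1}^2 = ∫_0^L u(x)^2 dx + ∫_0^L u'(x)^2 dx.
Compute u'(x) = -9*x**2 - 4*x - 3.
Then u(x)^2 = 9*x**6 + 12*x**5 + 22*x**4 + 18*x**3 + 13*x**2 + 6*x + 1 and u'(x)^2 = 81*x**4 + 72*x**3 + 70*x**2 + 24*x + 9.
Integrate each monomial from 0 to 2 using ∫_0^2 c·x^n dx = c·2^(n+1)/(n+1):
  ∫_0^2 u(x)^2 dx = ∫_0^2 (9*x^6 + 12*x^5 + 22*x^4 + 18*x^3 + 13*x^2 + 6*x + 1) dx. Term by term:
    ∫_0^2 9*x^6 dx = 1152/7;  ∫_0^2 12*x^5 dx = 128;  ∫_0^2 22*x^4 dx = 704/5;
    ∫_0^2 18*x^3 dx = 72;  ∫_0^2 13*x^2 dx = 104/3;  ∫_0^2 6*x dx = 12;
    ∫_0^2 1 dx = 2.
  Sum: 1152/7 + 128 + 704/5 + 72 + 104/3 + 12 + 2 = 58174/105.
  ∫_0^2 u'(x)^2 dx = ∫_0^2 (81*x^4 + 72*x^3 + 70*x^2 + 24*x + 9) dx. Term by term:
    ∫_0^2 81*x^4 dx = 2592/5;  ∫_0^2 72*x^3 dx = 288;  ∫_0^2 70*x^2 dx = 560/3;
    ∫_0^2 24*x dx = 48;  ∫_0^2 9 dx = 18.
  Sum: 2592/5 + 288 + 560/3 + 48 + 18 = 15886/15.
Adding: ||u||_{H^1}^2 = 58174/105 + 15886/15 = 169376/105.


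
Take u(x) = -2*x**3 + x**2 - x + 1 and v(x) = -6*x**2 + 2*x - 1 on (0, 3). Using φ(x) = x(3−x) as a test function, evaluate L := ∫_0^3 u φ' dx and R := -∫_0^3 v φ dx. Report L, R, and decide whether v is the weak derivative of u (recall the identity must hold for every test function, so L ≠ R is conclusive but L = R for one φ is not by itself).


LHS = 639/10, RHS = 639/10. Yes, v = u' weakly.

u(x) = -2*x**3 + x**2 - x + 1, classical derivative u'(x) = -6*x**2 + 2*x - 1.
φ(x) = x(3−x), so φ'(x) = 3 - 2*x.
Note φ(0) = φ(3) = 0, so the boundary term u·φ vanishes.
LHS = ∫_0^3 u(x) φ'(x) dx = ∫_0^3 (4*x^4 - 8*x^3 + 5*x^2 - 5*x + 3) dx. Term by term:
  ∫_0^3 4*x^4 dx = 972/5;  ∫_0^3 -8*x^3 dx = -162;  ∫_0^3 5*x^2 dx = 45;
  ∫_0^3 -5*x dx = -45/2;  ∫_0^3 3 dx = 9.
Sum: 972/5 − 162 + 45 − 45/2 + 9 = 639/10.
So LHS = 639/10.
∫_0^3 v(x) φ(x) dx = ∫_0^3 (6*x^4 - 20*x^3 + 7*x^2 - 3*x) dx. Term by term:
  ∫_0^3 6*x^4 dx = 1458/5;  ∫_0^3 -20*x^3 dx = -405;  ∫_0^3 7*x^2 dx = 63;
  ∫_0^3 -3*x dx = -27/2.
Sum: 1458/5 − 405 + 63 − 27/2 = -639/10.
So RHS = -∫_0^3 v(x) φ(x) dx = 639/10.
LHS = RHS, so the identity holds for this test φ.
Moreover u is smooth here and v(x) = u'(x) = -6*x**2 + 2*x - 1 pointwise, so the identity holds for every test function. Hence v is the weak derivative of u.


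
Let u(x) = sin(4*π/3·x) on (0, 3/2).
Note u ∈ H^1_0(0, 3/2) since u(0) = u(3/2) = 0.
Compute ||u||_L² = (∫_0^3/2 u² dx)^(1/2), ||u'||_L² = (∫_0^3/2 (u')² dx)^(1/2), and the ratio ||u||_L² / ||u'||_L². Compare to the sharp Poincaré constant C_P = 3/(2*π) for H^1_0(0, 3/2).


||u||_L² / ||u'||_L² = 3/(4*π) < C_P = 3/(2*π).

u(x) = sin(4*π/3·x), so u'(x) = 4*π*cos(4*π*x/3)/3.
Writing u(x) = A·sin(kπx/L) with A = 1 and k = 2, use ∫_0^L sin²(kπx/L) dx = L/2 and ∫_0^L cos²(kπx/L) dx = L/2.
u² = 1·sin²(4*π/3·x) and (u')² = 16*π^2/9·cos²(4*π/3·x), and each of sin², cos² integrates to L/2 = 3/4 over (0, 3/2).
∫_0^3/2 u² dx = 3/4, so ||u||_L² = sqrt(3)/2.
∫_0^3/2 (u')² dx = 4*π^2/3, so ||u'||_L² = 2*sqrt(3)*π/3.
Ratio ||u||_L² / ||u'||_L² = 3/(4*π).
Sharp Poincaré constant on H^1_0(0, 3/2) is C_P = L/π = 3/(2*π), achieved by sin(2*π/3·x).
This is the k = 2 harmonic; the ratio L/(kπ) is strictly less than C_P = L/π, consistent with the sharp inequality ||u||_L² ≤ C_P ||u'||_L².


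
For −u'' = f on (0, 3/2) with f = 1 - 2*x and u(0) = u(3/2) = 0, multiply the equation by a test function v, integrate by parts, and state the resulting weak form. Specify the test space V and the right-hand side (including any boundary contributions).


V = H^1_0(0, 3/2) (so v(0) = v(3/2) = 0); weak form: ∫_0^3/2 u'v' dx = ∫_0^3/2 (1 - 2*x) v dx for all v ∈ V.

Multiply both sides by a test function v and integrate from 0 to 3/2:
  ∫_0^3/2 −u''(x) v(x) dx = ∫_0^3/2 f(x) v(x) dx.
Integrate the LHS by parts once:
  ∫_0^3/2 −u'' v dx = −[u'(x) v(x)]_0^3/2 + ∫_0^3/2 u'(x) v'(x) dx.
Thus ∫_0^3/2 u'(x) v'(x) dx = ∫_0^3/2 f(x) v(x) dx + [u'(x) v(x)]_0^3/2.
Choose V so that boundary terms are either known or forced to vanish.
u is Dirichlet: u(0) = u(3/2) = 0. Let V = H^1_0(0, 3/2); then v(0) = v(3/2) = 0, and [u' v]_0^3/2 = 0.
Weak formulation: find u (satisfying any essential BC) such that ∫_0^3/2 u'(x) v'(x) dx = ∫_0^3/2 f v dx for all v ∈ V.
Substituting f(x) = 1 - 2*x, the right-hand side is ∫_0^3/2 (1 - 2*x) v dx.


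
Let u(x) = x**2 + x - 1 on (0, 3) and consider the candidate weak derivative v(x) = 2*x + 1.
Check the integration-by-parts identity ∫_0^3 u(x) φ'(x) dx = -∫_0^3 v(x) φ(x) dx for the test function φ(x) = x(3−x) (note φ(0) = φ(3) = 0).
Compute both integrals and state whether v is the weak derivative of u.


LHS = -18, RHS = -18. Yes, v = u' weakly.

u(x) = x**2 + x - 1, classical derivative u'(x) = 2*x + 1.
φ(x) = x(3−x), so φ'(x) = 3 - 2*x.
Note φ(0) = φ(3) = 0, so the boundary term u·φ vanishes.
LHS = ∫_0^3 u(x) φ'(x) dx = ∫_0^3 (-2*x^3 + x^2 + 5*x - 3) dx. Term by term:
  ∫_0^3 -2*x^3 dx = -81/2;  ∫_0^3 x^2 dx = 9;  ∫_0^3 5*x dx = 45/2;
  ∫_0^3 -3 dx = -9.
Sum: -81/2 + 9 + 45/2 − 9 = -18.
So LHS = -18.
∫_0^3 v(x) φ(x) dx = ∫_0^3 (-2*x^3 + 5*x^2 + 3*x) dx. Term by term:
  ∫_0^3 -2*x^3 dx = -81/2;  ∫_0^3 5*x^2 dx = 45;  ∫_0^3 3*x dx = 27/2.
Sum: -81/2 + 45 + 27/2 = 18.
So RHS = -∫_0^3 v(x) φ(x) dx = -18.
LHS = RHS, so the identity holds for this test φ.
Moreover u is smooth here and v(x) = u'(x) = 2*x + 1 pointwise, so the identity holds for every test function. Hence v is the weak derivative of u.


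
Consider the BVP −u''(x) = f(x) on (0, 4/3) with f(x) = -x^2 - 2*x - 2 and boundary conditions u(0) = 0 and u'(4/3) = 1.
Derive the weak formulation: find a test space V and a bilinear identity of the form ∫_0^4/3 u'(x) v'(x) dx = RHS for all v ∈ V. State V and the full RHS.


V = {v ∈ H^1(0, 4/3) : v(0) = 0} (test functions vanish at x = 0 where u is specified); weak form: ∫_0^4/3 u'v' dx = ∫_0^4/3 (-x^2 - 2*x - 2) v dx + v(4/3) for all v ∈ V.

Multiply both sides by a test function v and integrate from 0 to 4/3:
  ∫_0^4/3 −u''(x) v(x) dx = ∫_0^4/3 f(x) v(x) dx.
Integrate the LHS by parts once:
  ∫_0^4/3 −u'' v dx = −[u'(x) v(x)]_0^4/3 + ∫_0^4/3 u'(x) v'(x) dx.
Thus ∫_0^4/3 u'(x) v'(x) dx = ∫_0^4/3 f(x) v(x) dx + [u'(x) v(x)]_0^4/3.
Choose V so that boundary terms are either known or forced to vanish.
Mixed BC: u(0) = 0 (Dirichlet) and u'(4/3) = 1 (Neumann). Define V = {v ∈ H^1(0, 4/3) : v(0) = 0}. Then [u' v]_0^4/3 = u'(4/3)·v(4/3) − u'(0)·0 = v(4/3).
Weak formulation: find u (satisfying any essential BC) such that ∫_0^4/3 u'(x) v'(x) dx = ∫_0^4/3 f v dx + v(4/3) for all v ∈ V (Dirichlet at 0 absorbed into V; Neumann datum at x = 4/3 contributes the boundary term).
Substituting f(x) = -x^2 - 2*x - 2, the right-hand side is ∫_0^4/3 (-x^2 - 2*x - 2) v dx + v(4/3).


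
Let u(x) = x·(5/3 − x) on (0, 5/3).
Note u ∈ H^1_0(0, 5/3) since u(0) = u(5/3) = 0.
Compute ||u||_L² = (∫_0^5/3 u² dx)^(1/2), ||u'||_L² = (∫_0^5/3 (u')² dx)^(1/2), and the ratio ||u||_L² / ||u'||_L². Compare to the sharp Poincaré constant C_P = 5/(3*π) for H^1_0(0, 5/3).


||u||_L² / ||u'||_L² = sqrt(10)/6 < C_P = 5/(3*π).

u(x) = x·(5/3 − x), so u'(x) = 5/3 - 2*x.
u(x) = x·(5/3 − x) vanishes at x = 0 and x = 5/3, so u ∈ H^1_0(0, 5/3). Differentiate via the product rule and integrate the resulting polynomials term by term.
  ∫_0^5/3 u² dx = ∫_0^5/3 (x^4 - 10*x^3/3 + 25*x^2/9) dx. Term by term:
    ∫_0^5/3 x^4 dx = 625/243;  ∫_0^5/3 -10*x^3/3 dx = -3125/486;  ∫_0^5/3 25*x^2/9 dx = 3125/729.
  Sum: 625/243 − 3125/486 + 3125/729 = 625/1458.
  ∫_0^5/3 (u')² dx = ∫_0^5/3 (4*x^2 - 20*x/3 + 25/9) dx. Term by term:
    ∫_0^5/3 4*x^2 dx = 500/81;  ∫_0^5/3 -20*x/3 dx = -250/27;  ∫_0^5/3 25/9 dx = 125/27.
  Sum: 500/81 − 250/27 + 125/27 = 125/81.
∫_0^5/3 u² dx = 625/1458, so ||u||_L² = 25*sqrt(2)/54.
∫_0^5/3 (u')² dx = 125/81, so ||u'||_L² = 5*sqrt(5)/9.
Ratio ||u||_L² / ||u'||_L² = sqrt(10)/6.
Sharp Poincaré constant on H^1_0(0, 5/3) is C_P = L/π = 5/(3*π), achieved by sin(3*π/5·x).
A polynomial bump cannot attain the sharp Poincaré constant (only the first sine eigenfunction does), so the ratio is strictly less than C_P, consistent with ||u||_L² ≤ C_P ||u'||_L².
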